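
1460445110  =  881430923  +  579014187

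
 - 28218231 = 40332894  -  68551125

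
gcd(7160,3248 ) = 8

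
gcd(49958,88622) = 2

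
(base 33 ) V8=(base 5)13111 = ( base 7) 3002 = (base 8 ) 2007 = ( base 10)1031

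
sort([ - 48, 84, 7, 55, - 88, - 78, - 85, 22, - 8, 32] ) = [-88,-85 ,-78, - 48, - 8,7, 22, 32, 55, 84]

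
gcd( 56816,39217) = 1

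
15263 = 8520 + 6743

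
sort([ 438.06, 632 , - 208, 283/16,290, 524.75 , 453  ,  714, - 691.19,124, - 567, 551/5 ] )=[- 691.19,-567, - 208 , 283/16, 551/5, 124, 290,438.06, 453 , 524.75,632,714 ]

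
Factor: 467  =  467^1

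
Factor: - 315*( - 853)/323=3^2*5^1*7^1*17^(-1 )*19^(-1)*853^1= 268695/323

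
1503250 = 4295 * 350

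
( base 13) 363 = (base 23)12D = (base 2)1001001100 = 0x24C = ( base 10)588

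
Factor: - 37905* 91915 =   -  3484038075 = -3^1*5^2 * 7^1*19^2*31^1*593^1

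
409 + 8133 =8542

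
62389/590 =62389/590=105.74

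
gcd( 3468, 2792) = 4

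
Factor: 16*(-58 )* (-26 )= 2^6*13^1*29^1 = 24128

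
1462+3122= 4584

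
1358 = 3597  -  2239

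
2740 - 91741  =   - 89001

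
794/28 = 28 +5/14 = 28.36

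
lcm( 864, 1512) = 6048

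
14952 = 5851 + 9101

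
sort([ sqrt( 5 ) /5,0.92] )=[sqrt( 5) /5, 0.92 ] 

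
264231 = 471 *561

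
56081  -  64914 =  - 8833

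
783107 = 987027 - 203920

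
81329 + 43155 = 124484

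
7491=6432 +1059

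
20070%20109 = 20070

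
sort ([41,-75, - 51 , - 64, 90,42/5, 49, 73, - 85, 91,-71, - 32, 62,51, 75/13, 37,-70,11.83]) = [ - 85, - 75, - 71, - 70, - 64, - 51 , - 32,75/13, 42/5, 11.83, 37, 41, 49, 51, 62, 73, 90,91]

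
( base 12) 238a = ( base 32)3SQ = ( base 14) 1654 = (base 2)111110011010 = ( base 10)3994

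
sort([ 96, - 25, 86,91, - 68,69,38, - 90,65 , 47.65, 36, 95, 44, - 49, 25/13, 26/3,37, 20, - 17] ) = [ - 90,-68, - 49,-25, - 17, 25/13, 26/3, 20, 36, 37,  38,44, 47.65,65,69, 86,91, 95,  96 ] 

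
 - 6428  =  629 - 7057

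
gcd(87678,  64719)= 9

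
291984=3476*84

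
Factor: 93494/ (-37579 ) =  - 2^1*37579^(- 1 )*46747^1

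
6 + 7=13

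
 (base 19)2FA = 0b1111111001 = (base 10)1017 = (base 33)UR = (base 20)2AH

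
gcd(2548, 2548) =2548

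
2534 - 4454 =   -  1920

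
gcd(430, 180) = 10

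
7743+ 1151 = 8894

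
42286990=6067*6970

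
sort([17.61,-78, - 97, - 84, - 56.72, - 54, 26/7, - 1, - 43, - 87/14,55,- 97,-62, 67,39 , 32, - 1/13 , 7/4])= [ - 97, - 97, - 84, - 78, - 62, - 56.72, - 54, - 43, - 87/14, - 1, - 1/13, 7/4,26/7, 17.61, 32, 39, 55,67] 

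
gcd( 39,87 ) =3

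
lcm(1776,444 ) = 1776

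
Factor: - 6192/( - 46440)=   2^1 * 3^( - 1)*5^( - 1) = 2/15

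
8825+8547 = 17372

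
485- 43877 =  - 43392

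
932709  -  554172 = 378537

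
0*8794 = 0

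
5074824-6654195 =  - 1579371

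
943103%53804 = 28435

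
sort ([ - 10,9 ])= [-10,  9 ]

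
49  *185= 9065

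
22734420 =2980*7629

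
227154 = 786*289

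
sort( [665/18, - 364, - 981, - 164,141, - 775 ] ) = [-981, - 775, - 364, - 164, 665/18,  141]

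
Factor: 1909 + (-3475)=- 2^1*3^3* 29^1 = - 1566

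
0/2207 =0 = 0.00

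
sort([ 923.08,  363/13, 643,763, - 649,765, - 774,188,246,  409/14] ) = [ - 774,-649,363/13,409/14,188, 246,643,763,765,923.08]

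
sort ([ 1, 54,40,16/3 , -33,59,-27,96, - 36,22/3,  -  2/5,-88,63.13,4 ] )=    [ -88,- 36, - 33,-27 , - 2/5, 1,4,16/3, 22/3,40,54, 59,63.13, 96 ] 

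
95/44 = 95/44= 2.16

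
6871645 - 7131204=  - 259559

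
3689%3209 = 480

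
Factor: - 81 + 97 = 2^4 =16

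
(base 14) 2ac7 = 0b1110111000111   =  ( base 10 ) 7623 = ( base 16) 1dc7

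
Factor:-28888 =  - 2^3*23^1*157^1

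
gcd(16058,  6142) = 74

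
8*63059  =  504472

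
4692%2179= 334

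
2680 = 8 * 335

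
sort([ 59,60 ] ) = [59,60]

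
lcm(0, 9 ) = 0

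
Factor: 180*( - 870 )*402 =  - 62953200 = - 2^4*3^4*5^2*29^1*67^1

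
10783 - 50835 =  - 40052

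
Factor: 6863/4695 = 3^( - 1 )*5^( - 1 ) * 313^(-1 )*6863^1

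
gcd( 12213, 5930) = 1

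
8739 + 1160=9899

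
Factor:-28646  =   - 2^1*14323^1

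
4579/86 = 53 + 21/86 = 53.24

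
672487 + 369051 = 1041538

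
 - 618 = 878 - 1496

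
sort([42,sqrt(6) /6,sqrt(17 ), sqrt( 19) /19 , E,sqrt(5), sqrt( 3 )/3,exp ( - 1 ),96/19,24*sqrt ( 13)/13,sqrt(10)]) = [sqrt( 19 )/19, exp ( - 1),sqrt ( 6)/6,sqrt(3) /3,sqrt ( 5 ),E,sqrt(10), sqrt( 17),96/19 , 24*sqrt (13 ) /13,42 ]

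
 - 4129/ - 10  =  412+9/10 = 412.90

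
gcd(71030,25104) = 2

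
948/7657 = 948/7657= 0.12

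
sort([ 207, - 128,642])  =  [ - 128,207, 642]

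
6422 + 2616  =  9038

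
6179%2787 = 605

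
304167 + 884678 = 1188845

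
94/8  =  11 + 3/4 = 11.75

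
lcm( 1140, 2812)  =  42180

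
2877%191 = 12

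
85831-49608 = 36223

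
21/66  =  7/22 =0.32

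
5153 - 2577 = 2576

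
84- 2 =82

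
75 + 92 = 167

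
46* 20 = 920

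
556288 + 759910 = 1316198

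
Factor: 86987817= 3^3*7^1 * 23^1*20011^1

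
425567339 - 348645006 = 76922333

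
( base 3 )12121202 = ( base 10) 4097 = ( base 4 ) 1000001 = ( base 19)b6c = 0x1001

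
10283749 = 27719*371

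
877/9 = 97 + 4/9= 97.44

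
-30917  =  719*( - 43 )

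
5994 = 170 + 5824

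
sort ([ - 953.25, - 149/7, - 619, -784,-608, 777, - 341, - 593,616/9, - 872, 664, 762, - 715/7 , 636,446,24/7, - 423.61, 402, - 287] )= [ - 953.25, - 872 , - 784 ,  -  619, - 608, - 593, - 423.61, - 341 , - 287, - 715/7, - 149/7, 24/7, 616/9, 402, 446,636, 664, 762, 777]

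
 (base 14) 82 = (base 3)11020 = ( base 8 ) 162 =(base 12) 96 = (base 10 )114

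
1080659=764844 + 315815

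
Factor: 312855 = 3^1  *5^1*20857^1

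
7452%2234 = 750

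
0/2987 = 0 = 0.00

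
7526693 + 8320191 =15846884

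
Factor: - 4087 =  - 61^1*67^1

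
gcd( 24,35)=1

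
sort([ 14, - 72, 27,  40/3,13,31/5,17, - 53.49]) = [ - 72, - 53.49, 31/5,  13,40/3,14,17,27]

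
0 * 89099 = 0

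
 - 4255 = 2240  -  6495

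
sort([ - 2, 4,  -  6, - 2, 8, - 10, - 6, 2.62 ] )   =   [- 10,-6, - 6, - 2, -2, 2.62, 4, 8]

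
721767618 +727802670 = 1449570288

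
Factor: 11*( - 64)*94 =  - 66176 = - 2^7*11^1*47^1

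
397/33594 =397/33594 = 0.01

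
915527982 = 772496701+143031281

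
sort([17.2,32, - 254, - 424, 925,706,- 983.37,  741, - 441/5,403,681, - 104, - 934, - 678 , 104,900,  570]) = [  -  983.37,-934, - 678 , - 424,  -  254,-104, - 441/5,17.2, 32 , 104, 403, 570,681, 706,  741,  900,925 ] 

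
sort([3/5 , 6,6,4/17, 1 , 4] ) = [4/17,  3/5 , 1,4,6,6]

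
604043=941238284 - 940634241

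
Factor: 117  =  3^2*13^1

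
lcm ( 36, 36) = 36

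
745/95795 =149/19159 = 0.01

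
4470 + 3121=7591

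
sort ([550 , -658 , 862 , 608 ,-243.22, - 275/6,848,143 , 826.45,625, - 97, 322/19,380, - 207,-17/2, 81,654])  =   [-658, - 243.22, - 207, - 97, - 275/6, - 17/2,322/19,81,143,380,550,  608,625,654,826.45, 848,862]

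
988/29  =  34+2/29 = 34.07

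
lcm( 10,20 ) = 20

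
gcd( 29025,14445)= 135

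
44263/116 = 381 + 67/116 = 381.58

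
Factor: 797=797^1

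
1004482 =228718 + 775764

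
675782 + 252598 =928380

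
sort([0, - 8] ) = [ - 8, 0]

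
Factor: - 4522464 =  - 2^5*3^2*41^1*383^1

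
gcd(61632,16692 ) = 1284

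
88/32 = 2 + 3/4=2.75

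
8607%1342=555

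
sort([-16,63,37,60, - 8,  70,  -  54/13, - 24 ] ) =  [ - 24, -16, -8, - 54/13,37, 60, 63, 70]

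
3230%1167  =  896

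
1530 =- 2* ( -765)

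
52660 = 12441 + 40219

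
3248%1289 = 670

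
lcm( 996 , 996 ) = 996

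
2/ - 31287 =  - 2/31287= - 0.00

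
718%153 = 106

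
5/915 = 1/183 = 0.01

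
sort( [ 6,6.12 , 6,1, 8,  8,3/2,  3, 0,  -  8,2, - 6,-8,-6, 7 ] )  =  [ -8 , - 8, - 6 , - 6,  0, 1, 3/2, 2, 3, 6, 6,6.12, 7 , 8, 8 ] 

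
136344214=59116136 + 77228078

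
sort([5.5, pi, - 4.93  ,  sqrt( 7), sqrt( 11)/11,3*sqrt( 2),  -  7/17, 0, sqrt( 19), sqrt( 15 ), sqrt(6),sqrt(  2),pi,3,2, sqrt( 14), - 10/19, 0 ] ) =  [ - 4.93,-10/19, - 7/17, 0, 0, sqrt( 11)/11, sqrt(2 ),2, sqrt( 6 ),sqrt( 7), 3,pi, pi, sqrt(14 ),sqrt( 15 ),3 * sqrt( 2),sqrt(19),5.5] 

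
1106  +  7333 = 8439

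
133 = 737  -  604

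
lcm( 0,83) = 0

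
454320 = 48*9465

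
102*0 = 0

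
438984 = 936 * 469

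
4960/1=4960 = 4960.00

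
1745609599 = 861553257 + 884056342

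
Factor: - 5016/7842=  - 836/1307 = - 2^2*11^1*19^1*1307^( - 1 ) 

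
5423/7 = 5423/7 = 774.71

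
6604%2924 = 756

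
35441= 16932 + 18509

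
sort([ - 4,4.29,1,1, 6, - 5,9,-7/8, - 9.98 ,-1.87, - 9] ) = [ - 9.98, - 9, - 5, - 4, - 1.87, - 7/8, 1, 1,4.29,  6,9]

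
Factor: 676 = 2^2*13^2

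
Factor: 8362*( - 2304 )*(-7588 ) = 146190772224 = 2^11*3^2*7^1*37^1 * 113^1*271^1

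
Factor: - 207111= -3^1*17^1*31^1*131^1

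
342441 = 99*3459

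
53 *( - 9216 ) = -488448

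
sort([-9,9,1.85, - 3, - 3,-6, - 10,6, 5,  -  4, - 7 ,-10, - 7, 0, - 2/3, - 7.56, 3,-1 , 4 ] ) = [-10, - 10, - 9, - 7.56 , - 7,- 7,-6,- 4,-3,-3,-1,-2/3 , 0,1.85,3, 4, 5 , 6, 9]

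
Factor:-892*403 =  - 2^2*13^1*31^1*223^1 = -359476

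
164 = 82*2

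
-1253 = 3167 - 4420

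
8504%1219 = 1190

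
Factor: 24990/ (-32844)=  - 35/46 = -  2^(- 1)*5^1*7^1* 23^(  -  1)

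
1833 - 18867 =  -17034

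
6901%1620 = 421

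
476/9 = 476/9 = 52.89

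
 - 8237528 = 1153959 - 9391487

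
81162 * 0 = 0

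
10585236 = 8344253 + 2240983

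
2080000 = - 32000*(-65 )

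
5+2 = 7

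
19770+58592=78362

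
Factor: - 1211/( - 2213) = 7^1*173^1*2213^ (- 1)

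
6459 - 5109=1350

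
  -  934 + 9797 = 8863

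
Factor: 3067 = 3067^1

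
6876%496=428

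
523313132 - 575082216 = - 51769084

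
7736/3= 2578 + 2/3 = 2578.67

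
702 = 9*78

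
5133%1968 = 1197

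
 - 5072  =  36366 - 41438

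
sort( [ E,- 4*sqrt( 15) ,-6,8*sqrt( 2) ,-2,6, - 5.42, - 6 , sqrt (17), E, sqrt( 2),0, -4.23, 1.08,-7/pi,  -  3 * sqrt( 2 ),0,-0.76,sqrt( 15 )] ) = [ - 4*sqrt(15), - 6, - 6 , - 5.42,  -  3  *sqrt( 2), - 4.23, - 7/pi , -2,-0.76,0,0,1.08, sqrt( 2), E, E,sqrt( 15), sqrt( 17 ),  6,8*sqrt( 2 )] 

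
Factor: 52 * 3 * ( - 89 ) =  - 13884 = - 2^2*3^1*13^1*89^1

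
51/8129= 51/8129 =0.01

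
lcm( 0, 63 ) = 0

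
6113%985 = 203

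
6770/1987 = 6770/1987 = 3.41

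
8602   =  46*187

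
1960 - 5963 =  - 4003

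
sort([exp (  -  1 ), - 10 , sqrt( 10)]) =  [ -10,exp( - 1 ),sqrt ( 10 ) ] 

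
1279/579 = 2 + 121/579 = 2.21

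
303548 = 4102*74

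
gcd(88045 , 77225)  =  5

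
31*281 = 8711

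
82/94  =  41/47 = 0.87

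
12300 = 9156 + 3144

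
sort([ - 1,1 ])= [ - 1,1]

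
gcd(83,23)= 1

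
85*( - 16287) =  - 1384395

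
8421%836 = 61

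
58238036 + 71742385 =129980421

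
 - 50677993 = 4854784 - 55532777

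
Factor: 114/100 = 2^( - 1)*3^1*5^( - 2 )*19^1 = 57/50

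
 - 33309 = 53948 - 87257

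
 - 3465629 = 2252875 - 5718504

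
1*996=996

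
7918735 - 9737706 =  - 1818971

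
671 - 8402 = - 7731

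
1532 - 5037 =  - 3505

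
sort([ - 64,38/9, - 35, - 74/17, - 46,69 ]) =[ - 64, - 46, - 35, - 74/17, 38/9 , 69] 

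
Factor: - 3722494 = - 2^1*47^1*199^2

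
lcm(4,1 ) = 4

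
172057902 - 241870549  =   - 69812647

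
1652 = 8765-7113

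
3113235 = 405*7687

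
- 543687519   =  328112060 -871799579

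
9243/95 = 9243/95 = 97.29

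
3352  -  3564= - 212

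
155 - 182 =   -  27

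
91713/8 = 11464 + 1/8 = 11464.12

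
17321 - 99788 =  - 82467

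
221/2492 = 221/2492 = 0.09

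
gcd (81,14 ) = 1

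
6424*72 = 462528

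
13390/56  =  239 + 3/28 = 239.11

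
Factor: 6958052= 2^2*23^1*53^1*  1427^1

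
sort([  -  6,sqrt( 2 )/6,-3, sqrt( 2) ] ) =[ -6, -3,sqrt(2) /6, sqrt(2)]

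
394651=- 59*(  -  6689)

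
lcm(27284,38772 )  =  736668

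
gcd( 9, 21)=3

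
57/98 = 57/98 =0.58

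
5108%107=79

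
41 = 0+41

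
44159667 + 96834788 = 140994455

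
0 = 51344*0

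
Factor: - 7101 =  - 3^3 * 263^1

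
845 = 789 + 56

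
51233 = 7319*7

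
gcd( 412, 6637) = 1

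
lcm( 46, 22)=506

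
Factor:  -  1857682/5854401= -2^1*3^(-2 )*7^(  -  1)*29^1*32029^1*92927^( - 1 )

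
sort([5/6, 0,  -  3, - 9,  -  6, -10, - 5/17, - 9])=[ - 10,- 9, - 9, - 6, - 3, - 5/17,0, 5/6]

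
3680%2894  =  786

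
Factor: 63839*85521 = 5459575119 = 3^1*29^1 * 983^1*  63839^1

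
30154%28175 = 1979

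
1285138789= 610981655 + 674157134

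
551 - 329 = 222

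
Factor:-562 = -2^1*281^1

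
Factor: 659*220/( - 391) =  - 144980/391 = - 2^2*5^1 * 11^1*17^ (  -  1)*23^(-1)*659^1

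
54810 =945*58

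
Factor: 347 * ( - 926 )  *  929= - 2^1 * 347^1*463^1 * 929^1 = -298508138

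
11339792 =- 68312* ( - 166)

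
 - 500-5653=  - 6153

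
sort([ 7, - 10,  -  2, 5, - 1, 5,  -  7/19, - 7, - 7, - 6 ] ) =[ - 10, - 7,-7,-6, - 2,-1,-7/19,  5, 5, 7 ] 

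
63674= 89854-26180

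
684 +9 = 693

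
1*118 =118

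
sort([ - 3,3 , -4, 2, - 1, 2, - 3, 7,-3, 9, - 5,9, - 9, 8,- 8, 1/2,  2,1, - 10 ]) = [-10, - 9, - 8, - 5, - 4, - 3,- 3, - 3, - 1,1/2  ,  1, 2, 2, 2  ,  3, 7, 8,  9, 9 ] 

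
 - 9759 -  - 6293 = - 3466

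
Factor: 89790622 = 2^1* 43^1*137^1*7621^1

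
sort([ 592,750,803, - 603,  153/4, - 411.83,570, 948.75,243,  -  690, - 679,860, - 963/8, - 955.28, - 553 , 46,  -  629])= [ - 955.28, - 690, - 679, - 629, -603,-553, - 411.83, - 963/8 , 153/4,46, 243,  570,592,750,803, 860, 948.75]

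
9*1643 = 14787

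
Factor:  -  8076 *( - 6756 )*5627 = 2^4*3^2*17^1*331^1*563^1*673^1 = 307017312912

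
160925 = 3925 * 41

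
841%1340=841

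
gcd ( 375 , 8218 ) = 1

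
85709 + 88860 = 174569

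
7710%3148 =1414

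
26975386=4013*6722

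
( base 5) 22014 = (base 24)2EL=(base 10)1509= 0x5E5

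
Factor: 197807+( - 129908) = 3^1*13^1*1741^1 = 67899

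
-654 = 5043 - 5697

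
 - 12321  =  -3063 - 9258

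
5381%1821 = 1739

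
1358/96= 679/48=14.15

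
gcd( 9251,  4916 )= 1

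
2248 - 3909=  - 1661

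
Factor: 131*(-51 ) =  -3^1*17^1*131^1  =  -6681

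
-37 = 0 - 37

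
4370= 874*5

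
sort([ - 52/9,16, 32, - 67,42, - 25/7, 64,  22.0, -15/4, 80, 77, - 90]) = [ - 90, - 67, - 52/9, -15/4, - 25/7, 16, 22.0,32,42,64, 77,  80]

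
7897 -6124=1773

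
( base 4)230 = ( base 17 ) 2a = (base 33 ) 1b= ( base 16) 2c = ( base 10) 44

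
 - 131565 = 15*(-8771) 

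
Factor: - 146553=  - 3^1*11^1 * 4441^1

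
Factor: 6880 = 2^5*5^1*43^1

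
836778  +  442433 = 1279211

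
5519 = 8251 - 2732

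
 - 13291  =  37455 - 50746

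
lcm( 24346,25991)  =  1923334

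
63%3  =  0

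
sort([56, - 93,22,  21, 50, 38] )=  [ -93, 21, 22,38,50,  56]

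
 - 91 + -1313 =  - 1404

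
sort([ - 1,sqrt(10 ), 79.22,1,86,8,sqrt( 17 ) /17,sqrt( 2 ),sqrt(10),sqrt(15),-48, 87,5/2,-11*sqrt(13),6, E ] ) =[ - 48, -11 *sqrt(13 ),  -  1, sqrt(17)/17, 1,  sqrt (2),5/2 , E,sqrt(10),sqrt(10),sqrt( 15),6,8,  79.22,86, 87] 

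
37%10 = 7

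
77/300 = 77/300 = 0.26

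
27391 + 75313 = 102704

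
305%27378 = 305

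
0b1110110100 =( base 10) 948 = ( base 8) 1664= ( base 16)3b4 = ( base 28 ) 15o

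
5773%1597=982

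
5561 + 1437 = 6998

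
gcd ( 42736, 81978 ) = 2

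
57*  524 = 29868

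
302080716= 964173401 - 662092685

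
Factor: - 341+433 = 2^2* 23^1 = 92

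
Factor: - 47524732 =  - 2^2*1259^1 * 9437^1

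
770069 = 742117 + 27952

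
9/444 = 3/148  =  0.02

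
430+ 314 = 744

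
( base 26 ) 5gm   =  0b111011101010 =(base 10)3818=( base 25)62i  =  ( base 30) 478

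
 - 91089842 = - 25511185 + - 65578657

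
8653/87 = 99 + 40/87 = 99.46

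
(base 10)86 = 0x56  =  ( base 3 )10012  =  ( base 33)2K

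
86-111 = -25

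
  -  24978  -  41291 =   -  66269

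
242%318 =242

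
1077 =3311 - 2234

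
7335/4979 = 1  +  2356/4979 = 1.47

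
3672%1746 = 180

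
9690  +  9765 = 19455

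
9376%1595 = 1401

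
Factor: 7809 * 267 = 3^2*19^1 * 89^1*137^1 = 2085003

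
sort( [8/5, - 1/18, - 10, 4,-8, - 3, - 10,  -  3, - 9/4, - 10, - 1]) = [ - 10, - 10, - 10, - 8, - 3, - 3,- 9/4, - 1, - 1/18, 8/5,4 ]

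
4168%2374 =1794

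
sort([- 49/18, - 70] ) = [ -70 , - 49/18]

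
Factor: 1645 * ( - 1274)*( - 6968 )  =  14603046640 = 2^4 * 5^1* 7^3 * 13^2*47^1*67^1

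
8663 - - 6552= 15215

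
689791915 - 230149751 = 459642164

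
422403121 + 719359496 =1141762617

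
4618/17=271 + 11/17 = 271.65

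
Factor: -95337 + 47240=  -  48097 = - 7^1*6871^1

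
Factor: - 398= - 2^1*199^1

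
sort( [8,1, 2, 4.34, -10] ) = [-10, 1, 2 , 4.34, 8 ]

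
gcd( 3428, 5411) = 1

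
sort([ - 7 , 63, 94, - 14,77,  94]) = [- 14, - 7, 63,  77,94,  94 ]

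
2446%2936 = 2446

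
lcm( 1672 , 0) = 0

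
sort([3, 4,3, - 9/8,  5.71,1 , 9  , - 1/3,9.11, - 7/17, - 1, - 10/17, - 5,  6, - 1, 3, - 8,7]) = [ - 8,  -  5, - 9/8, - 1, -1, - 10/17, - 7/17, - 1/3, 1 , 3,3, 3, 4, 5.71 , 6, 7, 9,9.11]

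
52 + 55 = 107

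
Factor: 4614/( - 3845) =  - 6/5 =- 2^1*3^1*5^(-1 ) 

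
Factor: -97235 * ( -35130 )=3415865550 = 2^1 * 3^1 * 5^2 *1171^1*19447^1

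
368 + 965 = 1333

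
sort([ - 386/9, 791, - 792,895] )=[ - 792, -386/9, 791,895]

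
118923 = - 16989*( - 7 )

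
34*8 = 272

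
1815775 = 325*5587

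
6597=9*733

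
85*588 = 49980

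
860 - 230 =630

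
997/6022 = 997/6022  =  0.17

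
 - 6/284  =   - 1 + 139/142=- 0.02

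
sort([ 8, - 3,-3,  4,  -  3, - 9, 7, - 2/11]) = [ - 9, - 3, - 3 , -3, - 2/11,4,7,8] 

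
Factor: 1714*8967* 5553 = 2^1*3^3*7^2  *  61^1 *617^1*857^1 = 85346489214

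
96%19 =1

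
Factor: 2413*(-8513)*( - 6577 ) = 19^1*127^1*6577^1*8513^1 = 135103872413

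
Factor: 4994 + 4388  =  2^1*4691^1  =  9382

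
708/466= 354/233 =1.52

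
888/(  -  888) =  - 1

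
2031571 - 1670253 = 361318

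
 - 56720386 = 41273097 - 97993483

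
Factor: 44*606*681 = 2^3*3^2 * 11^1*101^1* 227^1  =  18158184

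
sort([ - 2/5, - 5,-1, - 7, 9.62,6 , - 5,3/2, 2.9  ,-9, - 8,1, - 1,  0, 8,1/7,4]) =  [ - 9, -8, - 7, - 5, - 5,  -  1, - 1, - 2/5, 0, 1/7,1,3/2, 2.9,4,6,8 , 9.62 ] 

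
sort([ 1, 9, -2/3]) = [-2/3, 1, 9]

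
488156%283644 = 204512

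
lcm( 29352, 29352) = 29352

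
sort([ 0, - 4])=[ - 4, 0]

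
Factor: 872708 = 2^2*19^1*11483^1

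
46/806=23/403 = 0.06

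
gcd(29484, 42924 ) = 84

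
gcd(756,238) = 14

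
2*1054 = 2108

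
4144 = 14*296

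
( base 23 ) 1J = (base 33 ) 19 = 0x2a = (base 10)42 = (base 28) 1e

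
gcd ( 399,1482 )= 57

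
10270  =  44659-34389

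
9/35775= 1/3975 =0.00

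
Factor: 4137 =3^1*7^1*197^1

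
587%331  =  256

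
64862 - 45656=19206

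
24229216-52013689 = -27784473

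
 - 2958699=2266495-5225194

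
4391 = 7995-3604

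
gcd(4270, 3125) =5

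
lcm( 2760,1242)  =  24840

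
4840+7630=12470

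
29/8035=29/8035  =  0.00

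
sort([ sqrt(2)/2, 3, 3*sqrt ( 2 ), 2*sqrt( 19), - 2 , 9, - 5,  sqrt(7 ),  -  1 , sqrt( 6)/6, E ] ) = [-5 , - 2,-1,sqrt( 6)/6, sqrt( 2)/2, sqrt( 7) , E,3, 3*sqrt( 2), 2*sqrt(19) , 9 ] 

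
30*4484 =134520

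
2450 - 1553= 897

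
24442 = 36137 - 11695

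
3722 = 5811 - 2089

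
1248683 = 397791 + 850892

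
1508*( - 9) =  - 13572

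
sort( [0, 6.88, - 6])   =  [ - 6, 0,6.88]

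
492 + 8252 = 8744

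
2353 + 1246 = 3599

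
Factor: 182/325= 2^1*5^(-2 ) * 7^1=14/25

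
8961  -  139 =8822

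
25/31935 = 5/6387 = 0.00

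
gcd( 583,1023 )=11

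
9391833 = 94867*99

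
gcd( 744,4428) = 12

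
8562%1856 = 1138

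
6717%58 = 47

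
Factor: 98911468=2^2*24727867^1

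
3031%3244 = 3031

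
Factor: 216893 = 89^1*2437^1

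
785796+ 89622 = 875418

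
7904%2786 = 2332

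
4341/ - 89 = - 4341/89 = - 48.78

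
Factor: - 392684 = - 2^2 *127^1 * 773^1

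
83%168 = 83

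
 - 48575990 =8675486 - 57251476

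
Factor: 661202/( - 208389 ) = -2^1 * 3^( - 1 )*269^1*1229^1 * 69463^(  -  1 ) 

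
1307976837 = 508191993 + 799784844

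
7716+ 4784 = 12500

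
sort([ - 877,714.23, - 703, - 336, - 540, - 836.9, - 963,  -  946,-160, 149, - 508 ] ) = [ - 963,  -  946, - 877,  -  836.9,-703, - 540,-508, - 336,  -  160 , 149,714.23]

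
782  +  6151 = 6933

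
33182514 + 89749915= 122932429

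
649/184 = 649/184 = 3.53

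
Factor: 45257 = 167^1*271^1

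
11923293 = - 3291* ( -3623 )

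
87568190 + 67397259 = 154965449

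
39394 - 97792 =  - 58398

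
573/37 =573/37=15.49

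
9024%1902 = 1416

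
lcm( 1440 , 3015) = 96480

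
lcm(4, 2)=4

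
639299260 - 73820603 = 565478657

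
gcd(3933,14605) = 23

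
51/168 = 17/56  =  0.30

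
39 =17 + 22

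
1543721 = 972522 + 571199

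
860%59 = 34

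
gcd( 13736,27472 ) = 13736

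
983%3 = 2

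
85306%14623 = 12191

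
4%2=0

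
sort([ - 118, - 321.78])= [ - 321.78,-118] 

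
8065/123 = 8065/123=65.57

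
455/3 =151 + 2/3  =  151.67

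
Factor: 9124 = 2^2*2281^1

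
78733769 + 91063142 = 169796911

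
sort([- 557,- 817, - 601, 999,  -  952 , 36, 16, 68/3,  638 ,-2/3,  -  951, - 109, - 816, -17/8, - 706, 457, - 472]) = [ - 952 , - 951, - 817, - 816, - 706, - 601 , - 557, - 472, - 109,-17/8, - 2/3  ,  16,68/3, 36,457 , 638 , 999 ]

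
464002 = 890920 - 426918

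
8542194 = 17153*498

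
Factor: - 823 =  - 823^1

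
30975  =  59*525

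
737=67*11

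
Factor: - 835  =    -  5^1*167^1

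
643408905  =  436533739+206875166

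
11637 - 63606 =-51969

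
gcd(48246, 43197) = 561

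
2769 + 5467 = 8236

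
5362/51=5362/51 = 105.14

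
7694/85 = 7694/85 = 90.52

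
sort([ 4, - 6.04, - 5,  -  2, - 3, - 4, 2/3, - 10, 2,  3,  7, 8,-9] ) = [ - 10, - 9, - 6.04, - 5, - 4, - 3, - 2, 2/3,2, 3, 4,7,8 ]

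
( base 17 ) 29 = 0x2b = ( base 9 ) 47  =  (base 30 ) 1d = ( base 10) 43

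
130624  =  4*32656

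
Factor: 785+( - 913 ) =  - 2^7 =- 128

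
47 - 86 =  - 39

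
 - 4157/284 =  - 4157/284  =  -14.64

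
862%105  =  22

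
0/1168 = 0  =  0.00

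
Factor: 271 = 271^1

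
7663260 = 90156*85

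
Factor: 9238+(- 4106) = 5132 = 2^2*1283^1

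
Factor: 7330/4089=2^1*3^( - 1) * 5^1*29^( - 1 )*47^( - 1 )*733^1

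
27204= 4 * 6801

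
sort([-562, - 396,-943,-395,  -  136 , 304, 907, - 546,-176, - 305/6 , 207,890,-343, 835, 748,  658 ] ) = [ - 943 ,-562, - 546 , - 396,-395, - 343,-176 ,-136, -305/6 , 207 , 304 , 658 , 748,  835,890, 907]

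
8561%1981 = 637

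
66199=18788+47411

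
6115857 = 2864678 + 3251179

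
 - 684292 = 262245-946537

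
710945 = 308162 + 402783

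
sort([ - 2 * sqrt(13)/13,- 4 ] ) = [ - 4, - 2*sqrt( 13)/13 ]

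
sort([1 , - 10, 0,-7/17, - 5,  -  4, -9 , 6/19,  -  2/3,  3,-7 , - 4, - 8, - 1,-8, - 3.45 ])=[-10, - 9, - 8, - 8, - 7, - 5, - 4, - 4 , - 3.45 , - 1, - 2/3,  -  7/17,0,6/19 , 1, 3 ] 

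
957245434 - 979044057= - 21798623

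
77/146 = 77/146 =0.53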